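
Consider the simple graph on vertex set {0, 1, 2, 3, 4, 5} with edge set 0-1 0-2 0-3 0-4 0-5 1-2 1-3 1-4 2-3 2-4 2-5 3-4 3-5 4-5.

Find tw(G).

A width-4 tree decomposition is:
Bags: B1 = {0, 1, 2, 3, 4}  B2 = {0, 2, 3, 4, 5}
Tree: B1–B2
Each bag holds 5 vertices, so the decomposition has width 4, which upper-bounds the treewidth. Conversely, {0, 1, 2, 3, 4} is a clique of size 5, and the vertices of any clique must share a bag in every tree decomposition; so some bag has ≥ 5 vertices and tw(G) ≥ 4. Combining the bounds, tw(G) = 4.

4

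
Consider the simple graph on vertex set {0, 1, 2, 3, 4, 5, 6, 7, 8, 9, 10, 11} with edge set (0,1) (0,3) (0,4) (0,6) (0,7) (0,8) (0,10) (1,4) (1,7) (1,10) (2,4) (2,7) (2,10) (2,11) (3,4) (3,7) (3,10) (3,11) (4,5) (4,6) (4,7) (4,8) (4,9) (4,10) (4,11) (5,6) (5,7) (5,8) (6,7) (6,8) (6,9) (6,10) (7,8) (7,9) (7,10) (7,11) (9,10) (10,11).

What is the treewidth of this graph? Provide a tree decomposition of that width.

Treewidth 4.
Bags: B1 = {0, 3, 4, 7, 10}  B2 = {0, 1, 4, 7, 10}  B3 = {0, 4, 6, 7, 10}  B4 = {3, 4, 7, 10, 11}  B5 = {0, 4, 6, 7, 8}  B6 = {4, 5, 6, 7, 8}  B7 = {4, 6, 7, 9, 10}  B8 = {2, 4, 7, 10, 11}
Tree: B1–B2, B1–B3, B1–B4, B3–B5, B5–B6, B3–B7, B4–B8

The largest bag has 5 vertices, giving width 4; this decomposition certifies tw(G) ≤ 4. Conversely, {0, 4, 6, 7, 8} is a clique of size 5, and the vertices of any clique must share a bag in every tree decomposition; so some bag has ≥ 5 vertices and tw(G) ≥ 4. The upper and lower bounds meet at 4, so that is the treewidth.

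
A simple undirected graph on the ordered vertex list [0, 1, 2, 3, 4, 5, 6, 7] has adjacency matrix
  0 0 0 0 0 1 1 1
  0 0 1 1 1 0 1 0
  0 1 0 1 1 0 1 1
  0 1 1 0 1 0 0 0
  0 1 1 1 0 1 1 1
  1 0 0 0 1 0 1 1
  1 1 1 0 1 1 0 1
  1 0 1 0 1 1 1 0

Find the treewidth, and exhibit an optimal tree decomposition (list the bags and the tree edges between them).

Treewidth 3.
One such decomposition:
Bags: B1 = {0, 5, 6, 7}  B2 = {4, 5, 6, 7}  B3 = {2, 4, 6, 7}  B4 = {1, 2, 4, 6}  B5 = {1, 2, 3, 4}
Tree: B1–B2, B2–B3, B3–B4, B4–B5

Every bag has size at most 4, so the width is 4 − 1 = 3 and tw(G) ≤ 3. For the lower bound, the 4 vertices {0, 5, 6, 7} are pairwise adjacent, and any tree decomposition puts a clique entirely inside one bag — forcing width ≥ 3. Hence tw(G) = 3 exactly.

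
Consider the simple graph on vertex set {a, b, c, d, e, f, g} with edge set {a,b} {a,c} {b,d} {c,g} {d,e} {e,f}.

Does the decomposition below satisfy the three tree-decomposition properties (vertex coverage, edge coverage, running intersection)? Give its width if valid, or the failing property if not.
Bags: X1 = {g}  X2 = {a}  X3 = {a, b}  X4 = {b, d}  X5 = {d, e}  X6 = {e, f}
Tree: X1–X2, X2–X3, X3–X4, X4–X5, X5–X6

No — vertex c appears in no bag.

A tree decomposition must satisfy three properties: every vertex lies in some bag; for every edge, both endpoints lie together in some bag; and for every vertex, the bags containing it form a connected subtree. Here vertex c appears in no bag, so the decomposition is invalid.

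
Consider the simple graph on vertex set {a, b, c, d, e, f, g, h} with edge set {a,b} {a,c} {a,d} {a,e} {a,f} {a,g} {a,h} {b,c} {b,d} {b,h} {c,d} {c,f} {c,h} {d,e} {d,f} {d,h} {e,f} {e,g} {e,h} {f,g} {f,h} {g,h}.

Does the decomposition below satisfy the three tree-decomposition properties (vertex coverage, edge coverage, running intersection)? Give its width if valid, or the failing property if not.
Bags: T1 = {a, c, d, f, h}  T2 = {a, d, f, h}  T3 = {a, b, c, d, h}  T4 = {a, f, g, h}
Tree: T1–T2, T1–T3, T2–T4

A tree decomposition must satisfy three properties: every vertex lies in some bag; for every edge, both endpoints lie together in some bag; and for every vertex, the bags containing it form a connected subtree. Here vertex e appears in no bag, so the decomposition is invalid.

No — vertex e appears in no bag.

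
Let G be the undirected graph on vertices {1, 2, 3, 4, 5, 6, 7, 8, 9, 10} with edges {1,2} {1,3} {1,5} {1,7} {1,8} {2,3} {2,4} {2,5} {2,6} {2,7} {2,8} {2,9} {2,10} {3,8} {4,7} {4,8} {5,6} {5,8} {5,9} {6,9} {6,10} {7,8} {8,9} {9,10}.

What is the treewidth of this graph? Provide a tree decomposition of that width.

Treewidth 3.
One such decomposition:
Bags: B1 = {1, 2, 7, 8}  B2 = {1, 2, 5, 8}  B3 = {2, 5, 8, 9}  B4 = {2, 4, 7, 8}  B5 = {1, 2, 3, 8}  B6 = {2, 5, 6, 9}  B7 = {2, 6, 9, 10}
Tree: B1–B2, B2–B3, B1–B4, B1–B5, B3–B6, B6–B7

The largest bag has 4 vertices, giving width 3; this decomposition certifies tw(G) ≤ 3. For the lower bound, the 4 vertices {1, 2, 3, 8} are pairwise adjacent, and any tree decomposition puts a clique entirely inside one bag — forcing width ≥ 3. The upper and lower bounds meet at 3, so that is the treewidth.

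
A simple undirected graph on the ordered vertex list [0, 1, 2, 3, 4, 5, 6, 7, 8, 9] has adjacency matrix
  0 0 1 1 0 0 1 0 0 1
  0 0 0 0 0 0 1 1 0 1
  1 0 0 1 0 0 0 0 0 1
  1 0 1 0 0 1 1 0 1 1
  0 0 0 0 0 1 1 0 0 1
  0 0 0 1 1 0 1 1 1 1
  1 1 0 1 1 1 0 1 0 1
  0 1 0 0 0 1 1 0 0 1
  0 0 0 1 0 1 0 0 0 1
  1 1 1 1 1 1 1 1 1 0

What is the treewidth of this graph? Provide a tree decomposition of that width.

The largest bag has 4 vertices, giving width 3; this decomposition certifies tw(G) ≤ 3. On the other hand G contains the 4-clique {3, 5, 8, 9}. A clique must lie in a single bag of any decomposition, so no decomposition can have width below 3. Hence tw(G) = 3 exactly.

Treewidth 3.
One such decomposition:
Bags: B1 = {0, 2, 3, 9}  B2 = {0, 3, 6, 9}  B3 = {3, 5, 6, 9}  B4 = {5, 6, 7, 9}  B5 = {4, 5, 6, 9}  B6 = {3, 5, 8, 9}  B7 = {1, 6, 7, 9}
Tree: B1–B2, B2–B3, B3–B4, B4–B5, B3–B6, B4–B7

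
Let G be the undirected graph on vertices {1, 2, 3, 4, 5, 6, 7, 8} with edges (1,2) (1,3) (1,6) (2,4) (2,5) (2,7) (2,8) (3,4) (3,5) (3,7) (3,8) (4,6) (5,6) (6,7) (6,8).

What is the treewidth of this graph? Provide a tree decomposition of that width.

Each bag holds 4 vertices, so the decomposition has width 3, which upper-bounds the treewidth. For the lower bound: the 4 vertex sets {4,6}, {1,2}, {3}, {7} are disjoint, each induces a connected subgraph, and every pair is joined by at least one edge of G. Contracting each set to a single vertex therefore yields K_{4} as a minor, and since treewidth is minor-monotone, tw(G) ≥ tw(K_{4}) = 3. Combining the bounds, tw(G) = 3.

Treewidth 3.
One such decomposition:
Bags: B1 = {2, 3, 4, 6}  B2 = {1, 2, 3, 6}  B3 = {2, 3, 6, 7}  B4 = {2, 3, 5, 6}  B5 = {2, 3, 6, 8}
Tree: B1–B2, B2–B3, B3–B4, B4–B5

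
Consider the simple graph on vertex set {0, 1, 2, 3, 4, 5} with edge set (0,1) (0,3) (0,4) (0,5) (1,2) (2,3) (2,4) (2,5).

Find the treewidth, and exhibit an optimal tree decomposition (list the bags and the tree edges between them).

The largest bag has 3 vertices, giving width 2; this decomposition certifies tw(G) ≤ 2. The edges 4–2–1–0–4 form a cycle, so G is not a tree and its treewidth is at least 2. Combining the bounds, tw(G) = 2.

Treewidth 2.
Bags: B1 = {0, 2, 4}  B2 = {0, 1, 2}  B3 = {0, 2, 5}  B4 = {0, 2, 3}
Tree: B1–B2, B2–B3, B3–B4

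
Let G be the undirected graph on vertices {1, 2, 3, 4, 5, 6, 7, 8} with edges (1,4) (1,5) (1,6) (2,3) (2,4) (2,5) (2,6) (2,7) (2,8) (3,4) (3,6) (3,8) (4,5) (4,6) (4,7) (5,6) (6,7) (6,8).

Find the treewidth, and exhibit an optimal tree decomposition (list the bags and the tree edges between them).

The largest bag has 4 vertices, giving width 3; this decomposition certifies tw(G) ≤ 3. Conversely, {1, 4, 5, 6} is a clique of size 4, and the vertices of any clique must share a bag in every tree decomposition; so some bag has ≥ 4 vertices and tw(G) ≥ 3. The upper and lower bounds meet at 3, so that is the treewidth.

Treewidth 3.
Bags: B1 = {2, 3, 4, 6}  B2 = {2, 3, 6, 8}  B3 = {2, 4, 5, 6}  B4 = {2, 4, 6, 7}  B5 = {1, 4, 5, 6}
Tree: B1–B2, B1–B3, B1–B4, B3–B5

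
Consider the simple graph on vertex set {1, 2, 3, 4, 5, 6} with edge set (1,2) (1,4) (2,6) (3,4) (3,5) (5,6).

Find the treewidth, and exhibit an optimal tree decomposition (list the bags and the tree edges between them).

Each bag holds 3 vertices, so the decomposition has width 2, which upper-bounds the treewidth. The edges 3–4–1–2–6–5–3 form a cycle, so G is not a tree and its treewidth is at least 2. The upper and lower bounds meet at 2, so that is the treewidth.

Treewidth 2.
One such decomposition:
Bags: B1 = {1, 3, 4}  B2 = {1, 2, 3}  B3 = {2, 3, 6}  B4 = {3, 5, 6}
Tree: B1–B2, B2–B3, B3–B4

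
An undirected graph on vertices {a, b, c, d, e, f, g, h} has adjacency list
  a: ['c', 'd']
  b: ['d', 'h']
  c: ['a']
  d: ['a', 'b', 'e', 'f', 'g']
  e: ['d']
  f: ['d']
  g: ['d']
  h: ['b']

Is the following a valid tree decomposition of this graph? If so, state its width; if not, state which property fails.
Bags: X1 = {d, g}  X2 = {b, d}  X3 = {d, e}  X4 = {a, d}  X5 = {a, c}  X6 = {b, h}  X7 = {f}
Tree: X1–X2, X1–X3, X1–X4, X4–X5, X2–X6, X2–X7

No — edge (d,f) lies in no bag.

A tree decomposition must satisfy three properties: every vertex lies in some bag; for every edge, both endpoints lie together in some bag; and for every vertex, the bags containing it form a connected subtree. Here edge (d,f) lies in no bag, so the decomposition is invalid.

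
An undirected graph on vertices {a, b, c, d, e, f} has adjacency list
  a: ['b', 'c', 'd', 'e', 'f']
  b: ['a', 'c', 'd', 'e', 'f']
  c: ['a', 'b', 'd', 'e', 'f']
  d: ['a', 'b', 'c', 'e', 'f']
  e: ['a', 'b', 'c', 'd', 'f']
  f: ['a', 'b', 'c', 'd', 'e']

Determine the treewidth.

5

A width-5 tree decomposition is:
Bags: B1 = {a, b, c, d, e, f}
Tree: (single bag)
With just one bag of size 6, the width is 6 − 1 = 5, so tw(G) ≤ 5. Conversely, {a, b, c, d, e, f} is a clique of size 6, and the vertices of any clique must share a bag in every tree decomposition; so some bag has ≥ 6 vertices and tw(G) ≥ 5. The upper and lower bounds meet at 5, so that is the treewidth.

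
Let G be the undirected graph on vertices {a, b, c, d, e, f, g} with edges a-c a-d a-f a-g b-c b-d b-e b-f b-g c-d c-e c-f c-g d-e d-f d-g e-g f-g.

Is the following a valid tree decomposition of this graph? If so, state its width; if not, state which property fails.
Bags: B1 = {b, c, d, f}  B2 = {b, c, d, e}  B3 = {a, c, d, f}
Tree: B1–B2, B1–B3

No — vertex g appears in no bag.

A tree decomposition must satisfy three properties: every vertex lies in some bag; for every edge, both endpoints lie together in some bag; and for every vertex, the bags containing it form a connected subtree. Here vertex g appears in no bag, so the decomposition is invalid.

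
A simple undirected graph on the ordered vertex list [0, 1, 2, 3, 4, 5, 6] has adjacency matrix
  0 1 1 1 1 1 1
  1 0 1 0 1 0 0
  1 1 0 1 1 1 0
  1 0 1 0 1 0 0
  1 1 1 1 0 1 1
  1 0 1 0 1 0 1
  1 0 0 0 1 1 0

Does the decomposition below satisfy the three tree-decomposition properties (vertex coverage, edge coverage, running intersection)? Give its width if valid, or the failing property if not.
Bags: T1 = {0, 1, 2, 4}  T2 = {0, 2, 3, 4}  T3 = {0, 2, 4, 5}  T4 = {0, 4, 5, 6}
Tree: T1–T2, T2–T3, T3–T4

Checking the three conditions: (i) the bags cover all of {0, 1, 2, 3, 4, 5, 6}; (ii) for each edge, some bag contains both endpoints; (iii) the bags containing any fixed vertex form a subtree. All hold, so the decomposition is valid with width 4 − 1 = 3.

Yes; width 3.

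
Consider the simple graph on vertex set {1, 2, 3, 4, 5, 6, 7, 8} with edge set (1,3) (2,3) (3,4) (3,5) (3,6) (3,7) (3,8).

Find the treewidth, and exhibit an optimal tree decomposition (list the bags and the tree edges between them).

Treewidth 1.
One such decomposition:
Bags: B1 = {3, 4}  B2 = {3, 8}  B3 = {1, 3}  B4 = {2, 3}  B5 = {3, 7}  B6 = {3, 5}  B7 = {3, 6}
Tree: B1–B2, B1–B3, B2–B4, B4–B5, B2–B6, B6–B7

The largest bag has 2 vertices, giving width 1; this decomposition certifies tw(G) ≤ 1. Since G has at least one edge (e.g. 3–4), it is not an edgeless graph, so tw(G) ≥ 1. Hence tw(G) = 1 exactly.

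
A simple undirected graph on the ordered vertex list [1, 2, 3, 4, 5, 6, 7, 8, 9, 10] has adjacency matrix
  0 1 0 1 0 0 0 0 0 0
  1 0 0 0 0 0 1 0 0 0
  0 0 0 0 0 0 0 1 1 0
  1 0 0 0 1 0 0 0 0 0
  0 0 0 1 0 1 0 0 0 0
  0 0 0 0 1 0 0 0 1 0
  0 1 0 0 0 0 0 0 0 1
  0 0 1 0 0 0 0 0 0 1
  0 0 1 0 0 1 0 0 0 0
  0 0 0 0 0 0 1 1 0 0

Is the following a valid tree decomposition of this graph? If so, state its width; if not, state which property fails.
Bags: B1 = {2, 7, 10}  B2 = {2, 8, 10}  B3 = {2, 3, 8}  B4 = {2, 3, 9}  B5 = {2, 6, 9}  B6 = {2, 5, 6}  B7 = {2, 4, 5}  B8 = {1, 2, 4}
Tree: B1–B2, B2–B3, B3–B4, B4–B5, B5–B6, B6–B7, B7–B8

Checking the three conditions: (i) the bags cover all of {1, 2, 3, 4, 5, 6, 7, 8, 9, 10}; (ii) for each edge, some bag contains both endpoints; (iii) the bags containing any fixed vertex form a subtree. All hold, so the decomposition is valid with width 3 − 1 = 2.

Yes; width 2.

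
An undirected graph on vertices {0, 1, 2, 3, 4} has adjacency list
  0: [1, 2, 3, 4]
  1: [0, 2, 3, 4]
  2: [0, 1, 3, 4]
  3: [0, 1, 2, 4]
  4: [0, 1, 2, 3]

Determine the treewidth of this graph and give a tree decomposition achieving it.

Treewidth 4.
One optimal decomposition is:
Bags: B1 = {0, 1, 2, 3, 4}
Tree: (single bag)

With just one bag of size 5, the width is 5 − 1 = 4, so tw(G) ≤ 4. Conversely, {0, 1, 2, 3, 4} is a clique of size 5, and the vertices of any clique must share a bag in every tree decomposition; so some bag has ≥ 5 vertices and tw(G) ≥ 4. Combining the bounds, tw(G) = 4.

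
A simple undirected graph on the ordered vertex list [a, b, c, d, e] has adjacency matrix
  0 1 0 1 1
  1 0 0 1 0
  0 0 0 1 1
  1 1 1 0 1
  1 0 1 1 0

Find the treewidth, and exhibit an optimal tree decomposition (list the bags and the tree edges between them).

The largest bag has 3 vertices, giving width 2; this decomposition certifies tw(G) ≤ 2. For the lower bound, the 3 vertices {c, d, e} are pairwise adjacent, and any tree decomposition puts a clique entirely inside one bag — forcing width ≥ 2. Combining the bounds, tw(G) = 2.

Treewidth 2.
One such decomposition:
Bags: B1 = {a, d, e}  B2 = {a, b, d}  B3 = {c, d, e}
Tree: B1–B2, B1–B3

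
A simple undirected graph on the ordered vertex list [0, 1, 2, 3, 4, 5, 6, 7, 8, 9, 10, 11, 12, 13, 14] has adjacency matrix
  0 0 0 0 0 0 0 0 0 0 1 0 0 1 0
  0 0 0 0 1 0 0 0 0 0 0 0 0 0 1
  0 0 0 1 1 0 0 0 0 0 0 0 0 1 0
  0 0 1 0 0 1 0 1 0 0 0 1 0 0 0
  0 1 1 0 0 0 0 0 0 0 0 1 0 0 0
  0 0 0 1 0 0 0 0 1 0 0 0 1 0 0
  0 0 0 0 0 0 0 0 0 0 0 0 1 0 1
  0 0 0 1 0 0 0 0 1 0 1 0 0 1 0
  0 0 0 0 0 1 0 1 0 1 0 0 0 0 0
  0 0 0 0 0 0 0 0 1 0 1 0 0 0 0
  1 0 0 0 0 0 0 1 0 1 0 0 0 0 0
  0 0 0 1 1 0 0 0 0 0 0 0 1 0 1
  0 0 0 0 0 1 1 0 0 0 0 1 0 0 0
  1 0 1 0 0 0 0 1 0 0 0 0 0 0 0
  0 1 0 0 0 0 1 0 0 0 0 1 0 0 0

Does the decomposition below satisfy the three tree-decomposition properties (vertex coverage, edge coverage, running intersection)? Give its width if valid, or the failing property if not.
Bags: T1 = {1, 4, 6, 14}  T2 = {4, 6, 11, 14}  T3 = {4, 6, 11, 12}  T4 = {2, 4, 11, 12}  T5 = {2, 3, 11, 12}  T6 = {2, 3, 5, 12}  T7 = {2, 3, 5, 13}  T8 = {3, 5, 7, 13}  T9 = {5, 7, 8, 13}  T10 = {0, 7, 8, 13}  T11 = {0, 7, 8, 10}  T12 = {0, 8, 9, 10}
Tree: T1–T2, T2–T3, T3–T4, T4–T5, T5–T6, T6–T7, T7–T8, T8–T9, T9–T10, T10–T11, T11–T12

Every vertex of G appears in some bag (union = {0, 1, 2, 3, 4, 5, 6, 7, 8, 9, 10, 11, 12, 13, 14}); every edge is covered by a bag; and for each vertex v the set of bags containing v is connected in the bag tree. The decomposition is therefore valid. The largest bag has 4 vertices, so the width is 3.

Yes; width 3.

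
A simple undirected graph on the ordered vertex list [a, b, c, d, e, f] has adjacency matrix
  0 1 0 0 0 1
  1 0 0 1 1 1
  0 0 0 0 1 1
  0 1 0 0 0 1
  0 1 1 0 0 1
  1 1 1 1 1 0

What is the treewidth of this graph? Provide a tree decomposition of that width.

Treewidth 2.
Bags: B1 = {b, d, f}  B2 = {a, b, f}  B3 = {b, e, f}  B4 = {c, e, f}
Tree: B1–B2, B1–B3, B3–B4

Each bag holds 3 vertices, so the decomposition has width 2, which upper-bounds the treewidth. Conversely, {c, e, f} is a clique of size 3, and the vertices of any clique must share a bag in every tree decomposition; so some bag has ≥ 3 vertices and tw(G) ≥ 2. Combining the bounds, tw(G) = 2.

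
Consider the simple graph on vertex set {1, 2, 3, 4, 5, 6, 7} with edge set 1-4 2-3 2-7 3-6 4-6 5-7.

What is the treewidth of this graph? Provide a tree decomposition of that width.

Treewidth 1.
One such decomposition:
Bags: B1 = {5, 7}  B2 = {2, 7}  B3 = {2, 3}  B4 = {3, 6}  B5 = {4, 6}  B6 = {1, 4}
Tree: B1–B2, B2–B3, B3–B4, B4–B5, B5–B6

The largest bag has 2 vertices, giving width 1; this decomposition certifies tw(G) ≤ 1. Any graph with an edge has treewidth ≥ 1, and G has the edge 5–7. Combining the bounds, tw(G) = 1.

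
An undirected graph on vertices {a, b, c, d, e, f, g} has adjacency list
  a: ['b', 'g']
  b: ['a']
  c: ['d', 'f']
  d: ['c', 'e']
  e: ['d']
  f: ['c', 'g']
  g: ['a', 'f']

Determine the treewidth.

A width-1 tree decomposition is:
Bags: B1 = {a, b}  B2 = {a, g}  B3 = {f, g}  B4 = {c, f}  B5 = {c, d}  B6 = {d, e}
Tree: B1–B2, B2–B3, B3–B4, B4–B5, B5–B6
Each bag holds 2 vertices, so the decomposition has width 1, which upper-bounds the treewidth. G has an edge, so its treewidth is at least 1. The upper and lower bounds meet at 1, so that is the treewidth.

1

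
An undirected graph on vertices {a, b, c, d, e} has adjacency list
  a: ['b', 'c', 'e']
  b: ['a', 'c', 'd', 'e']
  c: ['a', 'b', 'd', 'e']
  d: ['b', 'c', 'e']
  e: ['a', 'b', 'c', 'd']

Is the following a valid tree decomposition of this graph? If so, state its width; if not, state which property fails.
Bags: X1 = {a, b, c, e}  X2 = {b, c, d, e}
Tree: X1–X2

Vertex coverage: the bags together contain {a, b, c, d, e}, the full vertex set. Edge coverage: each edge of G has both endpoints in at least one bag. Running intersection: for every vertex, the bags containing it form a connected subtree. All three properties hold, so this is a valid tree decomposition of width max|bag| − 1 = 3, and hence tw(G) ≤ 3.

Yes; width 3.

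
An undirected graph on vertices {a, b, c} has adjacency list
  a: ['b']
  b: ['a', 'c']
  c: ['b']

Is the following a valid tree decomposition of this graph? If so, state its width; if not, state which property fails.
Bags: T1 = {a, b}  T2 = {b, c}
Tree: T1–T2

Yes; width 1.

Checking the three conditions: (i) the bags cover all of {a, b, c}; (ii) for each edge, some bag contains both endpoints; (iii) the bags containing any fixed vertex form a subtree. All hold, so the decomposition is valid with width 2 − 1 = 1.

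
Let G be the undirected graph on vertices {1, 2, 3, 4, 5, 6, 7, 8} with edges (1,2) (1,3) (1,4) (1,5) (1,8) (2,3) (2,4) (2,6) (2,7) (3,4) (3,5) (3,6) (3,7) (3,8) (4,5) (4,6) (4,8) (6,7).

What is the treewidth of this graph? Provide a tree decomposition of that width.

Treewidth 3.
Bags: B1 = {2, 3, 6, 7}  B2 = {2, 3, 4, 6}  B3 = {1, 2, 3, 4}  B4 = {1, 3, 4, 8}  B5 = {1, 3, 4, 5}
Tree: B1–B2, B2–B3, B3–B4, B3–B5

Each bag holds 4 vertices, so the decomposition has width 3, which upper-bounds the treewidth. For the lower bound, the 4 vertices {1, 3, 4, 8} are pairwise adjacent, and any tree decomposition puts a clique entirely inside one bag — forcing width ≥ 3. Hence tw(G) = 3 exactly.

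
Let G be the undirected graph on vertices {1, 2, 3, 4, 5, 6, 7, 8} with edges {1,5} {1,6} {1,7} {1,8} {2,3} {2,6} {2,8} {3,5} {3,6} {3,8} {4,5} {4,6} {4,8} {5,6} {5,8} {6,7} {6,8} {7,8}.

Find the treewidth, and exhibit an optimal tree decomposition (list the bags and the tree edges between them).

Treewidth 3.
One optimal decomposition is:
Bags: B1 = {3, 5, 6, 8}  B2 = {1, 5, 6, 8}  B3 = {4, 5, 6, 8}  B4 = {2, 3, 6, 8}  B5 = {1, 6, 7, 8}
Tree: B1–B2, B2–B3, B1–B4, B2–B5

The largest bag has 4 vertices, giving width 3; this decomposition certifies tw(G) ≤ 3. Conversely, {2, 3, 6, 8} is a clique of size 4, and the vertices of any clique must share a bag in every tree decomposition; so some bag has ≥ 4 vertices and tw(G) ≥ 3. Combining the bounds, tw(G) = 3.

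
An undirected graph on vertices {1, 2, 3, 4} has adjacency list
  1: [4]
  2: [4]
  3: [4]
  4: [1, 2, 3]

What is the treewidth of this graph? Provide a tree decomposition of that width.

Treewidth 1.
One optimal decomposition is:
Bags: B1 = {2, 4}  B2 = {3, 4}  B3 = {1, 4}
Tree: B1–B2, B1–B3

Every bag has size at most 2, so the width is 2 − 1 = 1 and tw(G) ≤ 1. Since G has at least one edge (e.g. 4–2), it is not an edgeless graph, so tw(G) ≥ 1. The upper and lower bounds meet at 1, so that is the treewidth.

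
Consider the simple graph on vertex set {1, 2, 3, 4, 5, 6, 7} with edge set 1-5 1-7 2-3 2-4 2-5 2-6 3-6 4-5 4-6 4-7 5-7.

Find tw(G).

2

A width-2 tree decomposition is:
Bags: B1 = {2, 4, 6}  B2 = {2, 3, 6}  B3 = {2, 4, 5}  B4 = {4, 5, 7}  B5 = {1, 5, 7}
Tree: B1–B2, B1–B3, B3–B4, B4–B5
Each bag holds 3 vertices, so the decomposition has width 2, which upper-bounds the treewidth. For the lower bound, the 3 vertices {1, 5, 7} are pairwise adjacent, and any tree decomposition puts a clique entirely inside one bag — forcing width ≥ 2. Hence tw(G) = 2 exactly.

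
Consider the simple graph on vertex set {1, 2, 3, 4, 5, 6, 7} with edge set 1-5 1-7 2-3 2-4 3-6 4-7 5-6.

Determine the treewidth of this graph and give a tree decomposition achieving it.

The largest bag has 3 vertices, giving width 2; this decomposition certifies tw(G) ≤ 2. The edges 5–6–3–2–4–7–1–5 form a cycle, so G is not a tree and its treewidth is at least 2. Combining the bounds, tw(G) = 2.

Treewidth 2.
One optimal decomposition is:
Bags: B1 = {3, 5, 6}  B2 = {2, 3, 5}  B3 = {2, 4, 5}  B4 = {4, 5, 7}  B5 = {1, 5, 7}
Tree: B1–B2, B2–B3, B3–B4, B4–B5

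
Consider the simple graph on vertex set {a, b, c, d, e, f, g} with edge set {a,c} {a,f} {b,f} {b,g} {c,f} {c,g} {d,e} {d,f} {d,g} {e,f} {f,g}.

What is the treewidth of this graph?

2

A width-2 tree decomposition is:
Bags: B1 = {c, f, g}  B2 = {d, f, g}  B3 = {a, c, f}  B4 = {d, e, f}  B5 = {b, f, g}
Tree: B1–B2, B1–B3, B2–B4, B2–B5
Each bag holds 3 vertices, so the decomposition has width 2, which upper-bounds the treewidth. For the lower bound, the 3 vertices {d, f, g} are pairwise adjacent, and any tree decomposition puts a clique entirely inside one bag — forcing width ≥ 2. Hence tw(G) = 2 exactly.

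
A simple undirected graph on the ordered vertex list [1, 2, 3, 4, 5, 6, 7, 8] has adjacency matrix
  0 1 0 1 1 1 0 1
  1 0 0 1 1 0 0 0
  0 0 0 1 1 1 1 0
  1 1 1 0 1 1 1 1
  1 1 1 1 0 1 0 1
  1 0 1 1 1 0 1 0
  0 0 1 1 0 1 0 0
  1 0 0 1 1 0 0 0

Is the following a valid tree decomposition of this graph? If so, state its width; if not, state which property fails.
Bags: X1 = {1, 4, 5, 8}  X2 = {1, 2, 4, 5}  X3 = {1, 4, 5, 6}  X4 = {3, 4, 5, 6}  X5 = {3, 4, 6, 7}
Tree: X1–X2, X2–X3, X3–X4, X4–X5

Checking the three conditions: (i) the bags cover all of {1, 2, 3, 4, 5, 6, 7, 8}; (ii) for each edge, some bag contains both endpoints; (iii) the bags containing any fixed vertex form a subtree. All hold, so the decomposition is valid with width 4 − 1 = 3.

Yes; width 3.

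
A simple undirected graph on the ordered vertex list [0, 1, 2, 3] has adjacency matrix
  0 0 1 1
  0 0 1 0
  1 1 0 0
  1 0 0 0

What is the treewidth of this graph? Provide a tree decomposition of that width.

The largest bag has 2 vertices, giving width 1; this decomposition certifies tw(G) ≤ 1. Any graph with an edge has treewidth ≥ 1, and G has the edge 1–2. The upper and lower bounds meet at 1, so that is the treewidth.

Treewidth 1.
One optimal decomposition is:
Bags: B1 = {1, 2}  B2 = {0, 2}  B3 = {0, 3}
Tree: B1–B2, B2–B3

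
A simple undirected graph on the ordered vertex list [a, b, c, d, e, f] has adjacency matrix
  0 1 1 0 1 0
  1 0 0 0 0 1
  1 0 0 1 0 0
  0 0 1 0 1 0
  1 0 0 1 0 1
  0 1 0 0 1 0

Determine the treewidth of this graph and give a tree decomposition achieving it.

Treewidth 2.
Bags: B1 = {c, d, e}  B2 = {a, c, e}  B3 = {a, e, f}  B4 = {a, b, f}
Tree: B1–B2, B2–B3, B3–B4

Each bag holds 3 vertices, so the decomposition has width 2, which upper-bounds the treewidth. Since d–c–a–e–d is a cycle in G, G is not acyclic. Forests are exactly the graphs of treewidth ≤ 1, so tw(G) ≥ 2. The upper and lower bounds meet at 2, so that is the treewidth.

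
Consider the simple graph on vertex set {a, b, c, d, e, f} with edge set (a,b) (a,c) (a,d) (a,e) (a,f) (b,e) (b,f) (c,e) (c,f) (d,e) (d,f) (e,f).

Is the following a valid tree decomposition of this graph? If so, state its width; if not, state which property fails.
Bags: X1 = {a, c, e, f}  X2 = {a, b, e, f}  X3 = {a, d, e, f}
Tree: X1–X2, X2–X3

Vertex coverage: the bags together contain {a, b, c, d, e, f}, the full vertex set. Edge coverage: each edge of G has both endpoints in at least one bag. Running intersection: for every vertex, the bags containing it form a connected subtree. All three properties hold, so this is a valid tree decomposition of width max|bag| − 1 = 3, and hence tw(G) ≤ 3.

Yes; width 3.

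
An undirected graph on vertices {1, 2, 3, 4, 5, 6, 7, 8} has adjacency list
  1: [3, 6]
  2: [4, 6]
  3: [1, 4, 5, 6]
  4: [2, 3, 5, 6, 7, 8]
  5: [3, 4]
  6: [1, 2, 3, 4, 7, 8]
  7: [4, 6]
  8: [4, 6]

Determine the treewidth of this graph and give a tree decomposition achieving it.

Every bag has size at most 3, so the width is 3 − 1 = 2 and tw(G) ≤ 2. For the lower bound, the 3 vertices {1, 3, 6} are pairwise adjacent, and any tree decomposition puts a clique entirely inside one bag — forcing width ≥ 2. Combining the bounds, tw(G) = 2.

Treewidth 2.
One such decomposition:
Bags: B1 = {4, 6, 8}  B2 = {2, 4, 6}  B3 = {4, 6, 7}  B4 = {3, 4, 6}  B5 = {1, 3, 6}  B6 = {3, 4, 5}
Tree: B1–B2, B2–B3, B3–B4, B4–B5, B4–B6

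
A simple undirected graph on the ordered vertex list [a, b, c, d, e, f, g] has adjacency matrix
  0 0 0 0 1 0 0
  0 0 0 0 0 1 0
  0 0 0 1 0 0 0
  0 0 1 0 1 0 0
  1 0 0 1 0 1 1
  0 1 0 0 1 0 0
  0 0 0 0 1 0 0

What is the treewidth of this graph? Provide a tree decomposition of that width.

Treewidth 1.
One optimal decomposition is:
Bags: B1 = {d, e}  B2 = {c, d}  B3 = {e, g}  B4 = {a, e}  B5 = {e, f}  B6 = {b, f}
Tree: B1–B2, B1–B3, B3–B4, B4–B5, B5–B6

The largest bag has 2 vertices, giving width 1; this decomposition certifies tw(G) ≤ 1. Since G has at least one edge (e.g. d–e), it is not an edgeless graph, so tw(G) ≥ 1. The upper and lower bounds meet at 1, so that is the treewidth.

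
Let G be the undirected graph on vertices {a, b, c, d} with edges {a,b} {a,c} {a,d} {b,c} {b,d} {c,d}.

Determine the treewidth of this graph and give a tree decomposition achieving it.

With just one bag of size 4, the width is 4 − 1 = 3, so tw(G) ≤ 3. On the other hand G contains the 4-clique {a, b, c, d}. A clique must lie in a single bag of any decomposition, so no decomposition can have width below 3. Hence tw(G) = 3 exactly.

Treewidth 3.
One optimal decomposition is:
Bags: B1 = {a, b, c, d}
Tree: (single bag)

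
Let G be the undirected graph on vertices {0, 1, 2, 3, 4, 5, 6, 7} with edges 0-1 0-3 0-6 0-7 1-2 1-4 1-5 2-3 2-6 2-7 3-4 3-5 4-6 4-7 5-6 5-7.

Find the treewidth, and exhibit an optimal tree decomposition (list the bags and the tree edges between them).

Treewidth 4.
Bags: B1 = {0, 1, 3, 6, 7}  B2 = {1, 3, 5, 6, 7}  B3 = {1, 3, 4, 6, 7}  B4 = {1, 2, 3, 6, 7}
Tree: B1–B2, B2–B3, B3–B4

Each bag holds 5 vertices, so the decomposition has width 4, which upper-bounds the treewidth. For the lower bound: the 5 vertex sets {0,1}, {5,6}, {4,7}, {3}, {2} are disjoint, each induces a connected subgraph, and every pair is joined by at least one edge of G. Contracting each set to a single vertex therefore yields K_{5} as a minor, and since treewidth is minor-monotone, tw(G) ≥ tw(K_{5}) = 4. The upper and lower bounds meet at 4, so that is the treewidth.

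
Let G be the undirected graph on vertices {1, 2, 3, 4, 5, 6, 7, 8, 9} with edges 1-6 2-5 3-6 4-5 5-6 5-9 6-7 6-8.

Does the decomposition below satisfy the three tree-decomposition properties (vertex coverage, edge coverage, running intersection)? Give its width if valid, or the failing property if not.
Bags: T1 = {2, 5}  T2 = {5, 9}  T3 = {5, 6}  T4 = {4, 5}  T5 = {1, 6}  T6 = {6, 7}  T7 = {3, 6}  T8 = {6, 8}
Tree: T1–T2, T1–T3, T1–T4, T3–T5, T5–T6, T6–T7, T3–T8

Yes; width 1.

Vertex coverage: the bags together contain {1, 2, 3, 4, 5, 6, 7, 8, 9}, the full vertex set. Edge coverage: each edge of G has both endpoints in at least one bag. Running intersection: for every vertex, the bags containing it form a connected subtree. All three properties hold, so this is a valid tree decomposition of width max|bag| − 1 = 1, and hence tw(G) ≤ 1.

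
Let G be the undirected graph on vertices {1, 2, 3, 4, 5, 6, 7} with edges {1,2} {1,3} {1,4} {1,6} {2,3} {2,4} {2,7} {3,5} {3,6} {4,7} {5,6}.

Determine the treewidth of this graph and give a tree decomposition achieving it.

Treewidth 2.
One such decomposition:
Bags: B1 = {1, 3, 6}  B2 = {1, 2, 3}  B3 = {1, 2, 4}  B4 = {2, 4, 7}  B5 = {3, 5, 6}
Tree: B1–B2, B2–B3, B3–B4, B1–B5

Every bag has size at most 3, so the width is 3 − 1 = 2 and tw(G) ≤ 2. On the other hand G contains the 3-clique {1, 2, 3}. A clique must lie in a single bag of any decomposition, so no decomposition can have width below 2. The upper and lower bounds meet at 2, so that is the treewidth.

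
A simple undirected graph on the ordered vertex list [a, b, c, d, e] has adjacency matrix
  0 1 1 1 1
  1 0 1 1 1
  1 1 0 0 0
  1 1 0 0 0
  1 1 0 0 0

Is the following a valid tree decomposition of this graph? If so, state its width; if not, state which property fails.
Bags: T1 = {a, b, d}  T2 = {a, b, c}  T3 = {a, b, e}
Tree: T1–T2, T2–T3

Yes; width 2.

Checking the three conditions: (i) the bags cover all of {a, b, c, d, e}; (ii) for each edge, some bag contains both endpoints; (iii) the bags containing any fixed vertex form a subtree. All hold, so the decomposition is valid with width 3 − 1 = 2.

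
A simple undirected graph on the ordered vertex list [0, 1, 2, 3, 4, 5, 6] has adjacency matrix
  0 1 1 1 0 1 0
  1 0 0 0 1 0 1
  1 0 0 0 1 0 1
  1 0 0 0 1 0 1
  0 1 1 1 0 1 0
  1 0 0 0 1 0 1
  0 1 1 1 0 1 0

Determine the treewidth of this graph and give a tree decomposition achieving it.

Treewidth 3.
One optimal decomposition is:
Bags: B1 = {0, 2, 4, 6}  B2 = {0, 1, 4, 6}  B3 = {0, 4, 5, 6}  B4 = {0, 3, 4, 6}
Tree: B1–B2, B2–B3, B3–B4

Each bag holds 4 vertices, so the decomposition has width 3, which upper-bounds the treewidth. For the lower bound: the 4 vertex sets {2,4}, {1,6}, {0}, {5} are disjoint, each induces a connected subgraph, and every pair is joined by at least one edge of G. Contracting each set to a single vertex therefore yields K_{4} as a minor, and since treewidth is minor-monotone, tw(G) ≥ tw(K_{4}) = 3. Therefore the treewidth is 3.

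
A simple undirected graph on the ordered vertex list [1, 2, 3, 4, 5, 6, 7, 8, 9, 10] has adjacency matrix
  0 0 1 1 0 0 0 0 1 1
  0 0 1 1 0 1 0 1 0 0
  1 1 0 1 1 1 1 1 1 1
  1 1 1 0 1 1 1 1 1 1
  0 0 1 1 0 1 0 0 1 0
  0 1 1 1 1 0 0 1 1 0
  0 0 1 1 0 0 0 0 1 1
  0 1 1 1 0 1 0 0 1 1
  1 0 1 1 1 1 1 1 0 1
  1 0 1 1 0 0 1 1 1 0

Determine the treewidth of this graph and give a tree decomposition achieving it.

The largest bag has 5 vertices, giving width 4; this decomposition certifies tw(G) ≤ 4. For the lower bound, the 5 vertices {3, 4, 8, 9, 10} are pairwise adjacent, and any tree decomposition puts a clique entirely inside one bag — forcing width ≥ 4. Therefore the treewidth is 4.

Treewidth 4.
One such decomposition:
Bags: B1 = {3, 4, 8, 9, 10}  B2 = {1, 3, 4, 9, 10}  B3 = {3, 4, 6, 8, 9}  B4 = {3, 4, 5, 6, 9}  B5 = {3, 4, 7, 9, 10}  B6 = {2, 3, 4, 6, 8}
Tree: B1–B2, B1–B3, B3–B4, B1–B5, B3–B6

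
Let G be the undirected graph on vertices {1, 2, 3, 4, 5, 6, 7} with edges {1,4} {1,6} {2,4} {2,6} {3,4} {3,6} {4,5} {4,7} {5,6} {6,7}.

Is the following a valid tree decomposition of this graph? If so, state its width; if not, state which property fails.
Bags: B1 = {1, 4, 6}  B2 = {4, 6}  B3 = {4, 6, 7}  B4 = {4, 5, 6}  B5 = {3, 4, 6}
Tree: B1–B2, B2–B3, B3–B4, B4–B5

A tree decomposition must satisfy three properties: every vertex lies in some bag; for every edge, both endpoints lie together in some bag; and for every vertex, the bags containing it form a connected subtree. Here vertex 2 appears in no bag, so the decomposition is invalid.

No — vertex 2 appears in no bag.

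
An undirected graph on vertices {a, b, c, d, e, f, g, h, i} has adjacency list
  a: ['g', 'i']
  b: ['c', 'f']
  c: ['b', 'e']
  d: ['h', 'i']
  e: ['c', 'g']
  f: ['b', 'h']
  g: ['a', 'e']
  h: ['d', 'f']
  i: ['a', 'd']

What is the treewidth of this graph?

2

A width-2 tree decomposition is:
Bags: B1 = {a, g, i}  B2 = {d, g, i}  B3 = {d, g, h}  B4 = {f, g, h}  B5 = {b, f, g}  B6 = {b, c, g}  B7 = {c, e, g}
Tree: B1–B2, B2–B3, B3–B4, B4–B5, B5–B6, B6–B7
The largest bag has 3 vertices, giving width 2; this decomposition certifies tw(G) ≤ 2. For the lower bound, G contains the cycle g–a–i–d–h–f–b–c–e–g, so G is not a forest; only forests have treewidth ≤ 1, hence tw(G) ≥ 2. Therefore the treewidth is 2.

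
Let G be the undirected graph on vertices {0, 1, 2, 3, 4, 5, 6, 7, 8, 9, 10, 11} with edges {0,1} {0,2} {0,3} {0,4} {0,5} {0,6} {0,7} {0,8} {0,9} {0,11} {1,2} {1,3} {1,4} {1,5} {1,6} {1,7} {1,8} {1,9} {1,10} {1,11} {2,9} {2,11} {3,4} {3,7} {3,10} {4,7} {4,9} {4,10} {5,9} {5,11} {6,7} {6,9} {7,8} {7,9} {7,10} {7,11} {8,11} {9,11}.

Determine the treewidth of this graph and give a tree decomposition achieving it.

The largest bag has 5 vertices, giving width 4; this decomposition certifies tw(G) ≤ 4. On the other hand G contains the 5-clique {0, 1, 2, 9, 11}. A clique must lie in a single bag of any decomposition, so no decomposition can have width below 4. Combining the bounds, tw(G) = 4.

Treewidth 4.
One such decomposition:
Bags: B1 = {0, 1, 4, 7, 9}  B2 = {0, 1, 3, 4, 7}  B3 = {0, 1, 7, 9, 11}  B4 = {0, 1, 5, 9, 11}  B5 = {0, 1, 2, 9, 11}  B6 = {0, 1, 6, 7, 9}  B7 = {0, 1, 7, 8, 11}  B8 = {1, 3, 4, 7, 10}
Tree: B1–B2, B1–B3, B3–B4, B3–B5, B3–B6, B3–B7, B2–B8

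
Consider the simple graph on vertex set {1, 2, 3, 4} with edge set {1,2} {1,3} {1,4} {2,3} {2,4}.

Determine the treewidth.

2

A width-2 tree decomposition is:
Bags: B1 = {1, 2, 3}  B2 = {1, 2, 4}
Tree: B1–B2
Every bag has size at most 3, so the width is 3 − 1 = 2 and tw(G) ≤ 2. Conversely, {1, 2, 3} is a clique of size 3, and the vertices of any clique must share a bag in every tree decomposition; so some bag has ≥ 3 vertices and tw(G) ≥ 2. Combining the bounds, tw(G) = 2.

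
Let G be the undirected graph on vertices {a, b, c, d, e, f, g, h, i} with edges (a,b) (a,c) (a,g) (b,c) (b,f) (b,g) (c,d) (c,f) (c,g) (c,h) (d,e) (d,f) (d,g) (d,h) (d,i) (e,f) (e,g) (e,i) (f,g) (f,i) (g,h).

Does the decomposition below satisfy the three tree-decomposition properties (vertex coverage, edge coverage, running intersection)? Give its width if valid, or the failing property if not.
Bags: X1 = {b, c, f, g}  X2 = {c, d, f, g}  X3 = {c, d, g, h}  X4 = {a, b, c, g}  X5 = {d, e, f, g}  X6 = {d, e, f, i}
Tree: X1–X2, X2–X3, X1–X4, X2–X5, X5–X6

Yes; width 3.

Checking the three conditions: (i) the bags cover all of {a, b, c, d, e, f, g, h, i}; (ii) for each edge, some bag contains both endpoints; (iii) the bags containing any fixed vertex form a subtree. All hold, so the decomposition is valid with width 4 − 1 = 3.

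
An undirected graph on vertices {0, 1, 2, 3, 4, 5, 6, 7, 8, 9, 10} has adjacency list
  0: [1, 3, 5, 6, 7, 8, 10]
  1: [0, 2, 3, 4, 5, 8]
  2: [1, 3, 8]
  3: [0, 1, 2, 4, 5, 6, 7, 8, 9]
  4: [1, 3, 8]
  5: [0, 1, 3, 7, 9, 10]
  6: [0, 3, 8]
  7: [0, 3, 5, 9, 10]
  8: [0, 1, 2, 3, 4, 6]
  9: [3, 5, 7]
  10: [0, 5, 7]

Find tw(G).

3

A width-3 tree decomposition is:
Bags: B1 = {0, 1, 3, 8}  B2 = {0, 1, 3, 5}  B3 = {0, 3, 5, 7}  B4 = {0, 3, 6, 8}  B5 = {3, 5, 7, 9}  B6 = {1, 3, 4, 8}  B7 = {1, 2, 3, 8}  B8 = {0, 5, 7, 10}
Tree: B1–B2, B2–B3, B1–B4, B3–B5, B1–B6, B1–B7, B3–B8
Each bag holds 4 vertices, so the decomposition has width 3, which upper-bounds the treewidth. On the other hand G contains the 4-clique {0, 5, 7, 10}. A clique must lie in a single bag of any decomposition, so no decomposition can have width below 3. Combining the bounds, tw(G) = 3.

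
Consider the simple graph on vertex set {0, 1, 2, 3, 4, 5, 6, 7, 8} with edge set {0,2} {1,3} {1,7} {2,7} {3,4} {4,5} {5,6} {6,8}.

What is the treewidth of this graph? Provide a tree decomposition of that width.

Each bag holds 2 vertices, so the decomposition has width 1, which upper-bounds the treewidth. Since G has at least one edge (e.g. 0–2), it is not an edgeless graph, so tw(G) ≥ 1. Combining the bounds, tw(G) = 1.

Treewidth 1.
One optimal decomposition is:
Bags: B1 = {0, 2}  B2 = {2, 7}  B3 = {1, 7}  B4 = {1, 3}  B5 = {3, 4}  B6 = {4, 5}  B7 = {5, 6}  B8 = {6, 8}
Tree: B1–B2, B2–B3, B3–B4, B4–B5, B5–B6, B6–B7, B7–B8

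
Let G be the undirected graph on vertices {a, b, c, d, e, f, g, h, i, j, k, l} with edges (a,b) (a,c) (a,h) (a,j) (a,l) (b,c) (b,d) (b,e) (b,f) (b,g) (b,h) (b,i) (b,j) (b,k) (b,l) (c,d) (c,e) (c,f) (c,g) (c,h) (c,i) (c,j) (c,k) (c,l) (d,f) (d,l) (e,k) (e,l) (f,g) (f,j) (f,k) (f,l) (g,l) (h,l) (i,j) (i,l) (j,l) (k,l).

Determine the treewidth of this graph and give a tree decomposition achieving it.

Every bag has size at most 5, so the width is 5 − 1 = 4 and tw(G) ≤ 4. On the other hand G contains the 5-clique {b, c, d, f, l}. A clique must lie in a single bag of any decomposition, so no decomposition can have width below 4. Hence tw(G) = 4 exactly.

Treewidth 4.
One optimal decomposition is:
Bags: B1 = {b, c, f, g, l}  B2 = {b, c, f, j, l}  B3 = {b, c, f, k, l}  B4 = {b, c, d, f, l}  B5 = {a, b, c, j, l}  B6 = {b, c, i, j, l}  B7 = {a, b, c, h, l}  B8 = {b, c, e, k, l}
Tree: B1–B2, B2–B3, B1–B4, B2–B5, B5–B6, B5–B7, B3–B8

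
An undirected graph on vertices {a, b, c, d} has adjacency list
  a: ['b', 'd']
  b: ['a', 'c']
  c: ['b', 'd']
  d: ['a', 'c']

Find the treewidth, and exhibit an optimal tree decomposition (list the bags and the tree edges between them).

Every bag has size at most 3, so the width is 3 − 1 = 2 and tw(G) ≤ 2. For the lower bound, G contains the cycle d–c–b–a–d, so G is not a forest; only forests have treewidth ≤ 1, hence tw(G) ≥ 2. The upper and lower bounds meet at 2, so that is the treewidth.

Treewidth 2.
One such decomposition:
Bags: B1 = {b, c, d}  B2 = {a, b, d}
Tree: B1–B2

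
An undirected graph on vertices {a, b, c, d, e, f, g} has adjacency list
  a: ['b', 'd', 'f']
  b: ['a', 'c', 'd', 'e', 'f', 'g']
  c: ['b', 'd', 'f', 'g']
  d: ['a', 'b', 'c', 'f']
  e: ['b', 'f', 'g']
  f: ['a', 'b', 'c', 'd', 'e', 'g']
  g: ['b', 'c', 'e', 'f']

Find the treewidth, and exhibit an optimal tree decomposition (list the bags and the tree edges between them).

Treewidth 3.
Bags: B1 = {b, e, f, g}  B2 = {b, c, f, g}  B3 = {b, c, d, f}  B4 = {a, b, d, f}
Tree: B1–B2, B2–B3, B3–B4

Every bag has size at most 4, so the width is 4 − 1 = 3 and tw(G) ≤ 3. On the other hand G contains the 4-clique {b, c, d, f}. A clique must lie in a single bag of any decomposition, so no decomposition can have width below 3. Hence tw(G) = 3 exactly.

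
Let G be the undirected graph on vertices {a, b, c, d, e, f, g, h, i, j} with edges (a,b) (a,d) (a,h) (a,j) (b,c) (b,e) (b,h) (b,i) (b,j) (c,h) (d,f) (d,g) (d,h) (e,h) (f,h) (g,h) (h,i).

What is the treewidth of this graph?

A width-2 tree decomposition is:
Bags: B1 = {d, f, h}  B2 = {a, d, h}  B3 = {a, b, h}  B4 = {b, e, h}  B5 = {a, b, j}  B6 = {d, g, h}  B7 = {b, c, h}  B8 = {b, h, i}
Tree: B1–B2, B2–B3, B3–B4, B3–B5, B2–B6, B3–B7, B3–B8
Each bag holds 3 vertices, so the decomposition has width 2, which upper-bounds the treewidth. On the other hand G contains the 3-clique {a, b, j}. A clique must lie in a single bag of any decomposition, so no decomposition can have width below 2. The upper and lower bounds meet at 2, so that is the treewidth.

2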